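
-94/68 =-47/34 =-1.38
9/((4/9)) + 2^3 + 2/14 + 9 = 1047/28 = 37.39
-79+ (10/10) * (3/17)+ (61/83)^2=-9168003/117113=-78.28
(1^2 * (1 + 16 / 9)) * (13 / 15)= 65 / 27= 2.41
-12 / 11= -1.09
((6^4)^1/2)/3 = 216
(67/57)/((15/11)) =737/855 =0.86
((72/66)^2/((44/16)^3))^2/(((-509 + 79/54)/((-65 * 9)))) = 2683085783040/710866996039607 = 0.00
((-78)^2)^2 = 37015056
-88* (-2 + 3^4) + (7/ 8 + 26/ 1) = -55401/ 8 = -6925.12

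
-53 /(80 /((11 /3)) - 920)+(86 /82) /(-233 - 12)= 1086279 /19848920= 0.05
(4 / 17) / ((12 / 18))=6 / 17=0.35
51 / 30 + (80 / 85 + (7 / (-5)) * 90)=-123.36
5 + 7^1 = 12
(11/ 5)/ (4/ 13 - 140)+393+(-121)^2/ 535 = 81679167/ 194312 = 420.35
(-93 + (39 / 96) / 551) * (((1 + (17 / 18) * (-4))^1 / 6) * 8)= 40994075 / 119016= 344.44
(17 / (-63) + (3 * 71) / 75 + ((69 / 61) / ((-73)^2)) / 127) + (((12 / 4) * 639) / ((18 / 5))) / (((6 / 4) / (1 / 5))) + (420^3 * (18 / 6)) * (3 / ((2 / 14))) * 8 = 37340352073.57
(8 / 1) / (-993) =-8 / 993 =-0.01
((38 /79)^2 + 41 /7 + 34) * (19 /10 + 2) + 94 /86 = 2957541809 /18785410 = 157.44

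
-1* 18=-18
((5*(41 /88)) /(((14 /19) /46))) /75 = 17917 /9240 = 1.94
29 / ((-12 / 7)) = -203 / 12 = -16.92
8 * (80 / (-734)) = -320 / 367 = -0.87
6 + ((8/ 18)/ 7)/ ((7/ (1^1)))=6.01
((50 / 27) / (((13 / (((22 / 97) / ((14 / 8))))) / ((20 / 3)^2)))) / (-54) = -880000 / 57913947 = -0.02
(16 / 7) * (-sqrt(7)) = -16 * sqrt(7) / 7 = -6.05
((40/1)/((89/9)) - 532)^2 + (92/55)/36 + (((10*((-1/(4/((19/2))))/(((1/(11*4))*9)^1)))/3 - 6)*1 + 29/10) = 6556397913181/23525370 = 278694.78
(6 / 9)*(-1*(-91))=182 / 3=60.67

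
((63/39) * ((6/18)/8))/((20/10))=0.03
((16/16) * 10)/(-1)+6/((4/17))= 31/2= 15.50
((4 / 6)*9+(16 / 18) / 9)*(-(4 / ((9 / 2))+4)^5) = -81468614656 / 4782969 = -17033.06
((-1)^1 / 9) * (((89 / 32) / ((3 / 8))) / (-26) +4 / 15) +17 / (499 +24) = 253847 / 7342920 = 0.03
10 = 10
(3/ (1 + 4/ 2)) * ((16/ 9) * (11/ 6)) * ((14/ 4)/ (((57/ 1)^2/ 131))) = 0.46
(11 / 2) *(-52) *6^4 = -370656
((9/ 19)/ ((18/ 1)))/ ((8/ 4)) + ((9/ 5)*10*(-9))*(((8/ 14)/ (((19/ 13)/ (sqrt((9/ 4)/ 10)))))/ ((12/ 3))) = 1/ 76 - 3159*sqrt(10)/ 1330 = -7.50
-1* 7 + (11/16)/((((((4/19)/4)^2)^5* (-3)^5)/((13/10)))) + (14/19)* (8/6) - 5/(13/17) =-216555391412368961/9603360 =-22549960785.85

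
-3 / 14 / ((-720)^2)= -1 / 2419200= -0.00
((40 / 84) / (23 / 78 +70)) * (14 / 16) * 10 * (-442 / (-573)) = 143650 / 3141759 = 0.05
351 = 351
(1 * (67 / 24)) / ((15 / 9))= 1.68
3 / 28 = 0.11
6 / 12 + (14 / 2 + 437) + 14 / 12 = 1337 / 3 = 445.67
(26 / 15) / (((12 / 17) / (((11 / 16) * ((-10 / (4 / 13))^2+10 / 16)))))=4110821 / 2304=1784.21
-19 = -19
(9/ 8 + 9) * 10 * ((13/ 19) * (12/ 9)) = 1755/ 19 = 92.37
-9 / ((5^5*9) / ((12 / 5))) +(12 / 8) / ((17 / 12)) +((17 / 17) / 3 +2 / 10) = 1268138 / 796875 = 1.59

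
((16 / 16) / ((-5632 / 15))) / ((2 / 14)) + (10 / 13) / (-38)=-54095 / 1391104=-0.04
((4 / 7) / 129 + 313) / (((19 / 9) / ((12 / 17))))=10175148 / 97223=104.66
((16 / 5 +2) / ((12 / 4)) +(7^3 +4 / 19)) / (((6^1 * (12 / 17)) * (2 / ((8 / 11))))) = 1671253 / 56430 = 29.62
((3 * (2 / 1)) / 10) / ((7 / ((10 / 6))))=1 / 7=0.14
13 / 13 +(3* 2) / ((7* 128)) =1.01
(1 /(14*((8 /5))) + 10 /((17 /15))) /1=16885 /1904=8.87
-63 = -63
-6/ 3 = -2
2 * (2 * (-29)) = -116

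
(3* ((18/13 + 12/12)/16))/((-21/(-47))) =1457/1456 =1.00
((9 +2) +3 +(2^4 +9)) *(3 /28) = 117 /28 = 4.18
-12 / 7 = -1.71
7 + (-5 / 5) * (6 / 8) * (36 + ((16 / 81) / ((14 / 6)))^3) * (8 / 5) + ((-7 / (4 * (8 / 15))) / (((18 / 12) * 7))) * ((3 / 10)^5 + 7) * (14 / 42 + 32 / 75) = -681676624102991 / 18003384000000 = -37.86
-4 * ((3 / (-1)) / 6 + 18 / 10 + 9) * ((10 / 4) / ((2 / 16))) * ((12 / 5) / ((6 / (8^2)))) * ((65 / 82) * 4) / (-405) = 2742272 / 16605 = 165.15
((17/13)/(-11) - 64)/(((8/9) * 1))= -82521/1144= -72.13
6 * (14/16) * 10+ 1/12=631/12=52.58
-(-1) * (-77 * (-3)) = 231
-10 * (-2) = 20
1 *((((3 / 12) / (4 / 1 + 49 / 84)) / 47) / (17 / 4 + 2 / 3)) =36 / 152515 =0.00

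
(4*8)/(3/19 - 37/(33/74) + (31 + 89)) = 20064/23317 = 0.86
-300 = -300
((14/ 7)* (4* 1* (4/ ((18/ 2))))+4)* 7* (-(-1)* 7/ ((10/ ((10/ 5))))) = 3332/ 45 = 74.04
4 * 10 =40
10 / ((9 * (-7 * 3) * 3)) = -10 / 567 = -0.02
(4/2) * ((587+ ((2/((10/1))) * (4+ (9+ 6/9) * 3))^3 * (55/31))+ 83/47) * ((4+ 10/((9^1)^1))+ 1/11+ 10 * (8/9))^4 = 59619579856950/688127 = 86640372.86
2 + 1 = 3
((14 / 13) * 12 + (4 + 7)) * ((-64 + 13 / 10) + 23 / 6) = -274613 / 195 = -1408.27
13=13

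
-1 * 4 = -4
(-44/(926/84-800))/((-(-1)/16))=29568/33137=0.89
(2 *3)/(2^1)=3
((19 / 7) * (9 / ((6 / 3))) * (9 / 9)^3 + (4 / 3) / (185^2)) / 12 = 17557481 / 17249400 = 1.02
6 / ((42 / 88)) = 88 / 7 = 12.57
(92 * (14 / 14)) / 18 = 46 / 9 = 5.11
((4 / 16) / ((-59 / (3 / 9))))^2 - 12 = -6015167 / 501264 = -12.00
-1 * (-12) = 12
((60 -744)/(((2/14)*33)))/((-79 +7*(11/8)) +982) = -1824/11473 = -0.16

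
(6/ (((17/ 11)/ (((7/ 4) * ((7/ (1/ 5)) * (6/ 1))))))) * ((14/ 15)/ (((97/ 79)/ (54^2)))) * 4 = 20859920928/ 1649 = 12650043.01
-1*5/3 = -5/3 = -1.67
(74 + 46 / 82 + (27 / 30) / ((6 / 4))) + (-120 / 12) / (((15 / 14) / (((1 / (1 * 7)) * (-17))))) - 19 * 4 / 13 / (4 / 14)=618542 / 7995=77.37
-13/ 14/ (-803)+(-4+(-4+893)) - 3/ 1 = 9915457/ 11242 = 882.00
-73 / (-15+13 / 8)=584 / 107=5.46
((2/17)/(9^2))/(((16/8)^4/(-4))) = -1/2754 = -0.00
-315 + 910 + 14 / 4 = 1197 / 2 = 598.50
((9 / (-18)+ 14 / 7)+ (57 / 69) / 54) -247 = -152446 / 621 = -245.48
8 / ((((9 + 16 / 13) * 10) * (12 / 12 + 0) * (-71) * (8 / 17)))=-221 / 94430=-0.00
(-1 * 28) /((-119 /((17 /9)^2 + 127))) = 42304 /1377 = 30.72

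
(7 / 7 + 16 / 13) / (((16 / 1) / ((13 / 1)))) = 29 / 16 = 1.81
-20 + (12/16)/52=-19.99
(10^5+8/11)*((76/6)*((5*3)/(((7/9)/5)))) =1343581200/11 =122143745.45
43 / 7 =6.14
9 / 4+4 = 25 / 4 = 6.25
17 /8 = 2.12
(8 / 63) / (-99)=-8 / 6237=-0.00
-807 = -807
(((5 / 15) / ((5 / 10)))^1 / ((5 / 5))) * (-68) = -136 / 3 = -45.33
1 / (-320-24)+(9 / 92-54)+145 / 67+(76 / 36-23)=-346512083 / 4770936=-72.63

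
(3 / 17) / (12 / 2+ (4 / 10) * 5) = 3 / 136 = 0.02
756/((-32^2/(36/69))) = -567/1472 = -0.39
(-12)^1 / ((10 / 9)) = -54 / 5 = -10.80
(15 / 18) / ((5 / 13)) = 13 / 6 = 2.17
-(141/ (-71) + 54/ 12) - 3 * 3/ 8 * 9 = -12.64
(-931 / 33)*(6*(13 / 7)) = -3458 / 11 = -314.36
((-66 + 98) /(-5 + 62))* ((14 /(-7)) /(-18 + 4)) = 32 /399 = 0.08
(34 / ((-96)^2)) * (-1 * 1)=-17 / 4608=-0.00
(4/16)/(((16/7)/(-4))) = -7/16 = -0.44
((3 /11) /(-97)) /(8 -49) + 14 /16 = 306253 /349976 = 0.88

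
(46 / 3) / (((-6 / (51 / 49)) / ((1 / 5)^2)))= -391 / 3675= -0.11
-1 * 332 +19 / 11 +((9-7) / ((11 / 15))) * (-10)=-3933 / 11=-357.55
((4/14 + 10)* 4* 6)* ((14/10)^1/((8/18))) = 3888/5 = 777.60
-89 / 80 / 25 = -89 / 2000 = -0.04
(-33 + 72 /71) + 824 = 56233 /71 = 792.01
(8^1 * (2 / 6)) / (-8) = -1 / 3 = -0.33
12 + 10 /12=77 /6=12.83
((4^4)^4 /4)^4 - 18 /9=1329227995784915872903807060280344574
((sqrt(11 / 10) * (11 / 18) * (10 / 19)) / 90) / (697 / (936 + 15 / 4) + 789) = 13783 * sqrt(110) / 30458236140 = 0.00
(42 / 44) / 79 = 21 / 1738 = 0.01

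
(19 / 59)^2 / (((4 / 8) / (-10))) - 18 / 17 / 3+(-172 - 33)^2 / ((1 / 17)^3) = 12218205513399 / 59177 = 206468822.57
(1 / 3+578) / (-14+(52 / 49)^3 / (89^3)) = -143898987823535 / 3483433289178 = -41.31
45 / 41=1.10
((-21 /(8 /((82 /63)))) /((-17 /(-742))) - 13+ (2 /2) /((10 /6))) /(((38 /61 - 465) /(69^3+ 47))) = 825516499082 /7223385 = 114283.88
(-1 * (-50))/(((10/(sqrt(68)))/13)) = 130 * sqrt(17) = 536.00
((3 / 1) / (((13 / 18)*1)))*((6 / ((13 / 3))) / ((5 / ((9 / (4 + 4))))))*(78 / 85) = 6561 / 5525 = 1.19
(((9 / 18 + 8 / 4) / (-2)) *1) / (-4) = 5 / 16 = 0.31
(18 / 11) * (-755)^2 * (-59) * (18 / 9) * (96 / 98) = -107820387.38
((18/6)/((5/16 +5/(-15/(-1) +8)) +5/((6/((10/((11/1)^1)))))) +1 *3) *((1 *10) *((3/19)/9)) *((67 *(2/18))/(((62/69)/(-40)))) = -1712297560/5525409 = -309.90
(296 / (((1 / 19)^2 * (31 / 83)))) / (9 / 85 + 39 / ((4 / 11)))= 3015476320 / 1131531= 2664.95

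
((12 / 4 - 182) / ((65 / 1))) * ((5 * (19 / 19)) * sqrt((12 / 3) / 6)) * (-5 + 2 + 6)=-179 * sqrt(6) / 13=-33.73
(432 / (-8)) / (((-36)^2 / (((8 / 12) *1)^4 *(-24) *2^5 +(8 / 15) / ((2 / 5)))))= 1015 / 162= 6.27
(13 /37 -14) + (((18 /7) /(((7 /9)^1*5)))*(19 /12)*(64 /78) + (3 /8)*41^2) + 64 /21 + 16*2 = 652.63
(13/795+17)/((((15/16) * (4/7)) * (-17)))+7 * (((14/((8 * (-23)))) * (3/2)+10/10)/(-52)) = -3855514537/1939672800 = -1.99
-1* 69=-69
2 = 2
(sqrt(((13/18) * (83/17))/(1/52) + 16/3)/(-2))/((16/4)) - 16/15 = -sqrt(490790)/408 - 16/15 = -2.78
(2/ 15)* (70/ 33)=28/ 99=0.28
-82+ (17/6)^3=-12799/216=-59.25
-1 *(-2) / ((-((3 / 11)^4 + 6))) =-29282 / 87927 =-0.33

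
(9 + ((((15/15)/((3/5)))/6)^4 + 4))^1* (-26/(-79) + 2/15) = 187047881/31099140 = 6.01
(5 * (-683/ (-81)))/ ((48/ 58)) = 99035/ 1944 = 50.94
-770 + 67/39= -29963/39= -768.28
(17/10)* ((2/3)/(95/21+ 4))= 119/895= 0.13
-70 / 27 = -2.59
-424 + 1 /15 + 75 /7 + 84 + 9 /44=-1520047 /4620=-329.01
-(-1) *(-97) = -97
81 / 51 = 27 / 17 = 1.59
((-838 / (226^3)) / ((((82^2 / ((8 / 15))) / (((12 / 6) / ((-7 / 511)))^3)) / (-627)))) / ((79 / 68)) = -9266117296304 / 958076393515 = -9.67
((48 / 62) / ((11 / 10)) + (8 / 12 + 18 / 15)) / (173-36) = 13148 / 700755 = 0.02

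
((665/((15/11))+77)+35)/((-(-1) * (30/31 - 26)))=-55769/2328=-23.96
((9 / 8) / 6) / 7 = 3 / 112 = 0.03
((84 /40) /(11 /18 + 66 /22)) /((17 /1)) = 189 /5525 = 0.03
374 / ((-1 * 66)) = -17 / 3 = -5.67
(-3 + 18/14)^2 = 144/49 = 2.94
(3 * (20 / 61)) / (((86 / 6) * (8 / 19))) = 855 / 5246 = 0.16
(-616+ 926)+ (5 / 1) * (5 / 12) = 312.08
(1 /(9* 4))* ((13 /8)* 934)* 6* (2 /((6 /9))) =6071 /8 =758.88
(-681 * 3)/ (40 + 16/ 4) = -2043/ 44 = -46.43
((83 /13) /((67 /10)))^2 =688900 /758641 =0.91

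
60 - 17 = 43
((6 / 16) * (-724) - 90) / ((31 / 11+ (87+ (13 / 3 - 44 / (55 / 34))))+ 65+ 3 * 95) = -119295 / 137594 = -0.87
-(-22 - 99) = 121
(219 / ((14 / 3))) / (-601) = -657 / 8414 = -0.08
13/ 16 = 0.81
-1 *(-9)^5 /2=59049 /2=29524.50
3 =3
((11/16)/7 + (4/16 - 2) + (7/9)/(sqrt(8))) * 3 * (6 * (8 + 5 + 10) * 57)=-2182815/56 + 9177 * sqrt(2)/2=-32489.72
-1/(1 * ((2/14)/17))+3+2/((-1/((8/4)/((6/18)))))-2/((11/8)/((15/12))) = -1428/11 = -129.82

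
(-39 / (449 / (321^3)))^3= -2146540627270191190986027639 / 90518849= -23713741955227371384.12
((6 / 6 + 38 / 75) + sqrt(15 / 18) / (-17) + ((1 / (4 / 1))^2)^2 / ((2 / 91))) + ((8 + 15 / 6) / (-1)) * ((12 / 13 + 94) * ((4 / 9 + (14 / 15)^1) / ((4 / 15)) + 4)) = -4560023147 / 499200- sqrt(30) / 102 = -9134.72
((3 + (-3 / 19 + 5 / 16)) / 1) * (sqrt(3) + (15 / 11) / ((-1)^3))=-14385 / 3344 + 959 * sqrt(3) / 304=1.16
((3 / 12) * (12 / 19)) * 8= 24 / 19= 1.26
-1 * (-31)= 31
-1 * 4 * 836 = -3344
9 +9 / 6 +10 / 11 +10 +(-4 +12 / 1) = 647 / 22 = 29.41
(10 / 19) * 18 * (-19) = -180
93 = 93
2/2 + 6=7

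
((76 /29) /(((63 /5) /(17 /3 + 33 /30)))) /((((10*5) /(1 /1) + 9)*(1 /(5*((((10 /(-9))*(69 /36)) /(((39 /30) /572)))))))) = -4807000 /43011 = -111.76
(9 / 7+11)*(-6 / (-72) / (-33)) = -0.03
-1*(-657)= 657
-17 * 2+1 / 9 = -305 / 9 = -33.89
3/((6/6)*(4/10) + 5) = 5/9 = 0.56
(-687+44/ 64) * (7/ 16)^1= -76867/ 256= -300.26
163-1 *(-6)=169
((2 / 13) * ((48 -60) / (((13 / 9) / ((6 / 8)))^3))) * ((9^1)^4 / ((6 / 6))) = -387420489 / 228488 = -1695.58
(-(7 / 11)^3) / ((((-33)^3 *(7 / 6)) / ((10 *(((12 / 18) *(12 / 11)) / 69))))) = 7840 / 12101533191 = 0.00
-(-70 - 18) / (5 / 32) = 2816 / 5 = 563.20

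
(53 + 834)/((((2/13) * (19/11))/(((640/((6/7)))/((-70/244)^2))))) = 30282128.43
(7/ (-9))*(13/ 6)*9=-91/ 6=-15.17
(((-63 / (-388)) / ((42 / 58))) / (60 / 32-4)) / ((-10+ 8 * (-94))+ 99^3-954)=-58 / 532397789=-0.00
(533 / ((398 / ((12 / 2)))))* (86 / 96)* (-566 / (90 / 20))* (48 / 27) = -25944308 / 16119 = -1609.55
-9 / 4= -2.25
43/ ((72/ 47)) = 2021/ 72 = 28.07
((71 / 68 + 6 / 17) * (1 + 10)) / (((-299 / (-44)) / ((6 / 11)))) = 6270 / 5083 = 1.23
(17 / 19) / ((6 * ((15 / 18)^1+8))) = 17 / 1007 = 0.02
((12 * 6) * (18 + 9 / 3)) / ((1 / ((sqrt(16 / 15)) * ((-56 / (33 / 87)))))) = -230547.01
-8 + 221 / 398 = -2963 / 398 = -7.44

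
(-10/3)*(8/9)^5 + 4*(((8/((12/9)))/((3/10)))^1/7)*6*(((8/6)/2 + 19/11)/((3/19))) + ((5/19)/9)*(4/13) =3496556502380/3369158793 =1037.81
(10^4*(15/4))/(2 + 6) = 9375/2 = 4687.50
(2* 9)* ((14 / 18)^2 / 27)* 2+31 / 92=25565 / 22356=1.14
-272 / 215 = -1.27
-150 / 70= -15 / 7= -2.14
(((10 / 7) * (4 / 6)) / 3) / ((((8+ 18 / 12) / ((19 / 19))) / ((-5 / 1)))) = -200 / 1197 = -0.17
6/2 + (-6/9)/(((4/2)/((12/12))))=8/3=2.67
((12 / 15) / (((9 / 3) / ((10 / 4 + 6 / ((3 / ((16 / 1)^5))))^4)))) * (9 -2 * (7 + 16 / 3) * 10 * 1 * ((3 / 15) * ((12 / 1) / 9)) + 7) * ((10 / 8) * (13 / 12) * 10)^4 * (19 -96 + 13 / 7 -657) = 43693212779870217741099644393369140625 / 6912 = 6321356015606223631524833000000000.00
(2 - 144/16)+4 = -3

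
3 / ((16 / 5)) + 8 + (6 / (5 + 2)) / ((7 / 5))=7487 / 784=9.55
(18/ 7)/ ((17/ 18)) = 324/ 119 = 2.72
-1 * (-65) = 65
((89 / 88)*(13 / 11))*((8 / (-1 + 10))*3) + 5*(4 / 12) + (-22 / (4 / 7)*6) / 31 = -29231 / 11253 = -2.60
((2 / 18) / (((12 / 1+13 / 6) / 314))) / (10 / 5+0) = 314 / 255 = 1.23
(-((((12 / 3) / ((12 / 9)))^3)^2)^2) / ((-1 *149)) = 3566.72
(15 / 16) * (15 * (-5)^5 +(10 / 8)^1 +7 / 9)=-8437135 / 192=-43943.41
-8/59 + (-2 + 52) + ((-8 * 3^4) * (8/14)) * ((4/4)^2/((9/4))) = -47374/413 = -114.71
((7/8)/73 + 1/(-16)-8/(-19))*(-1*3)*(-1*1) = 24669/22192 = 1.11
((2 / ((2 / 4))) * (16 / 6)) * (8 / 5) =256 / 15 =17.07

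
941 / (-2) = -941 / 2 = -470.50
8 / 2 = 4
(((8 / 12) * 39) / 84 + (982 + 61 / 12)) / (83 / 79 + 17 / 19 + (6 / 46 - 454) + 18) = -954457381 / 419450220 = -2.28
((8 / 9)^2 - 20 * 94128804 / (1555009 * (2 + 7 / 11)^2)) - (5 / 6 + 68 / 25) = -176.95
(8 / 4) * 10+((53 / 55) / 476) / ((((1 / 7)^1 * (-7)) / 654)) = 244469 / 13090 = 18.68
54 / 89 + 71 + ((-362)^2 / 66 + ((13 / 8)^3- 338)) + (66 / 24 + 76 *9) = 3624268013 / 1503744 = 2410.16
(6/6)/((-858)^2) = 1/736164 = 0.00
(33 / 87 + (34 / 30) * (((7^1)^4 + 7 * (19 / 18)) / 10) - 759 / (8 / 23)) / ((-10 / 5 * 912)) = 298917289 / 285638400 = 1.05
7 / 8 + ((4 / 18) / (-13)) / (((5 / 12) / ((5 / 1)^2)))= -47 / 312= -0.15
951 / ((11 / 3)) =2853 / 11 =259.36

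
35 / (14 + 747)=35 / 761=0.05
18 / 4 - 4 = 0.50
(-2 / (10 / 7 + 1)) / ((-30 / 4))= 28 / 255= 0.11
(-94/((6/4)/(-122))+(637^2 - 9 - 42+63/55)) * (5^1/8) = 68205139/264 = 258352.80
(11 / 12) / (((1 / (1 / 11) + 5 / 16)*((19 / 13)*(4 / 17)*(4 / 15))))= 12155 / 13756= 0.88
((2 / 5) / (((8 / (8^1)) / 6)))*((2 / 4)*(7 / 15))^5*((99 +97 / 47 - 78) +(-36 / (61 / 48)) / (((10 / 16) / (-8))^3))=89491193403857 / 907136718750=98.65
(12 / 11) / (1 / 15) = 180 / 11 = 16.36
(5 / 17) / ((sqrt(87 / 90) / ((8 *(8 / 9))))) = 320 *sqrt(870) / 4437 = 2.13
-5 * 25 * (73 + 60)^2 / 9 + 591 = -2205806 / 9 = -245089.56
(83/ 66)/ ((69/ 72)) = 1.31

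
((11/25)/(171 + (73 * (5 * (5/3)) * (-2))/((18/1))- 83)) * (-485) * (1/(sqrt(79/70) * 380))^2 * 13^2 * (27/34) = -920188269/106854989200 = -0.01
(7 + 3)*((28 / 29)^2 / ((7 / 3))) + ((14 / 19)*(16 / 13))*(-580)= -108432800 / 207727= -522.00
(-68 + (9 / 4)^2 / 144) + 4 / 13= -225163 / 3328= -67.66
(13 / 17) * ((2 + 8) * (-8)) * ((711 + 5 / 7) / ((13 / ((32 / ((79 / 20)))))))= -27133.11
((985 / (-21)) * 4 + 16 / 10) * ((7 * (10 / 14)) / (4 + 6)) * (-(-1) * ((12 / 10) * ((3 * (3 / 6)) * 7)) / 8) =-14649 / 100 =-146.49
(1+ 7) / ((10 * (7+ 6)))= 4 / 65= 0.06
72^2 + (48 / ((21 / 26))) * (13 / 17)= 622304 / 119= 5229.45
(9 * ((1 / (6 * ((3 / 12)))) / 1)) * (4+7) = 66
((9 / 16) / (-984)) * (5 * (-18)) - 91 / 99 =-225419 / 259776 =-0.87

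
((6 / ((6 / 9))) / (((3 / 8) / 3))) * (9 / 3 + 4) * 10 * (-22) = -110880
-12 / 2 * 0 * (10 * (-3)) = 0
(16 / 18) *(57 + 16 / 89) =40712 / 801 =50.83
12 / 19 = 0.63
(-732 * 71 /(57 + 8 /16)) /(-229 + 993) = -25986 /21965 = -1.18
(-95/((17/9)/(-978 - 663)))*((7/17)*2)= 19642770/289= 67968.06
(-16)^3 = -4096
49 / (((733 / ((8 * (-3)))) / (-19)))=22344 / 733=30.48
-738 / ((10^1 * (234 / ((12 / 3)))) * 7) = -0.18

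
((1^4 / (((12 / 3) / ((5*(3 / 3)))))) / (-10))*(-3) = 3 / 8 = 0.38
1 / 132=0.01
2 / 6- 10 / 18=-2 / 9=-0.22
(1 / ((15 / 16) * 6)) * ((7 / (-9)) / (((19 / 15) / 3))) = -56 / 171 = -0.33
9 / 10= 0.90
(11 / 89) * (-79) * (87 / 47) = -75603 / 4183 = -18.07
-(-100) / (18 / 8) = 400 / 9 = 44.44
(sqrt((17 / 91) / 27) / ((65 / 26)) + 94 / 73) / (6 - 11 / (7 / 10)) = -329 / 2482 - sqrt(4641) / 19890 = -0.14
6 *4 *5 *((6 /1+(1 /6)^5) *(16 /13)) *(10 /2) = 358900 /81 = 4430.86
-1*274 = -274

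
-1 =-1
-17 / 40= -0.42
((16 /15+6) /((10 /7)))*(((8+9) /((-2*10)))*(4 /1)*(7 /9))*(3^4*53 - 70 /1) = -186441227 /3375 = -55241.85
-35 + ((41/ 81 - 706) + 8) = -59332/ 81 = -732.49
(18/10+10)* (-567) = -33453/5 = -6690.60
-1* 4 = -4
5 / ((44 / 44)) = 5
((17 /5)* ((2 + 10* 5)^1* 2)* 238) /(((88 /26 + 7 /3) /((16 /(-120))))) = -10940384 /5575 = -1962.40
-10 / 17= -0.59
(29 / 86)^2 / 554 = 841 / 4097384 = 0.00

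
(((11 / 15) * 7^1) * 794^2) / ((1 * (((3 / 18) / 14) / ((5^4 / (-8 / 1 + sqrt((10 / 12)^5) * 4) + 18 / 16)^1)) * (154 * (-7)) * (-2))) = -3024231280101 / 279790- 17731012500 * sqrt(30) / 27979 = -14279991.53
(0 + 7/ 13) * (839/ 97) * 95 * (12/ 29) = 6695220/ 36569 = 183.08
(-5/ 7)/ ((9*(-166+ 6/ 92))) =230/ 480879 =0.00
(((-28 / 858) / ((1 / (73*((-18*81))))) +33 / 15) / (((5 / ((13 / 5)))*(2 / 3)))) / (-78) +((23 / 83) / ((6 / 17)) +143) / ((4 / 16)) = 9620741783 / 17803500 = 540.38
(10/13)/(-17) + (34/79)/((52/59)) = 15471/34918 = 0.44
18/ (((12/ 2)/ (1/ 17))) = 3/ 17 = 0.18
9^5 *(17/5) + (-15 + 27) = 1003893/5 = 200778.60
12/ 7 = 1.71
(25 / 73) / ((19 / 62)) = 1550 / 1387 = 1.12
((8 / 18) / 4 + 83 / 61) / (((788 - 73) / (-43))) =-34744 / 392535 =-0.09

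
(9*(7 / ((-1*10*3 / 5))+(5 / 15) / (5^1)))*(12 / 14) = -297 / 35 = -8.49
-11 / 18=-0.61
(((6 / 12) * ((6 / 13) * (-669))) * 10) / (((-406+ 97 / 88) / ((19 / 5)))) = 745712 / 51467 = 14.49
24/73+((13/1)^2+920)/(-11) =-98.67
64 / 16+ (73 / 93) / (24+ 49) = 373 / 93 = 4.01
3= 3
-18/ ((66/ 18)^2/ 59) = -9558/ 121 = -78.99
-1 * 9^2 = -81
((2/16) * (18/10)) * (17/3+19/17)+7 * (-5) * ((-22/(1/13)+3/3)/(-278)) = -1623609/47260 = -34.35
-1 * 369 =-369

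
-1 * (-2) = 2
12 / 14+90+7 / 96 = 61105 / 672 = 90.93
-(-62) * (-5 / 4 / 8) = -155 / 16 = -9.69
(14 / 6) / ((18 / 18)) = 7 / 3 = 2.33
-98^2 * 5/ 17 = -48020/ 17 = -2824.71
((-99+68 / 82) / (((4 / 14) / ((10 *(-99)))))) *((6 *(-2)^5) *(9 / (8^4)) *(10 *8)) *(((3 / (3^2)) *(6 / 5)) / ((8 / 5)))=-1882794375 / 656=-2870113.38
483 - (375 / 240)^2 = 123023 / 256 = 480.56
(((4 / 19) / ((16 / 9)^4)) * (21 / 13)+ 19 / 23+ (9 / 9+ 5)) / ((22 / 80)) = 3192620495 / 127981568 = 24.95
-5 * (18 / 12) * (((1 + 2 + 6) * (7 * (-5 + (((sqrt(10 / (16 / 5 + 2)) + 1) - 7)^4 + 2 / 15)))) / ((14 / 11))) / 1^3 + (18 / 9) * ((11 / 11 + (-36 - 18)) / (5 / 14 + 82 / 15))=-262466015703 / 413374 + 21963150 * sqrt(13) / 169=-166360.43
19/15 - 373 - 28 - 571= -14561/15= -970.73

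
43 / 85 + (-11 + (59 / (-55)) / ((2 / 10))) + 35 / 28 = -54633 / 3740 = -14.61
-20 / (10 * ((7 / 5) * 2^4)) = -5 / 56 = -0.09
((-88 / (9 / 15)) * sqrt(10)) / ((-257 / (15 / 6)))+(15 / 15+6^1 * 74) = 1100 * sqrt(10) / 771+445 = 449.51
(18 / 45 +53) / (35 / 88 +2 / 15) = 70488 / 701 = 100.55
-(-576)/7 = 82.29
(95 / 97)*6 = 570 / 97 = 5.88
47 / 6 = 7.83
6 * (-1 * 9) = -54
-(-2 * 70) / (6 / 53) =3710 / 3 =1236.67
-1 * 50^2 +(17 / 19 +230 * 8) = -12523 / 19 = -659.11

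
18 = 18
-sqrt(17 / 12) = -sqrt(51) / 6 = -1.19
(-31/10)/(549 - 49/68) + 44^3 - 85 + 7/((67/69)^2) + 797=71885435370059/836816935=85903.42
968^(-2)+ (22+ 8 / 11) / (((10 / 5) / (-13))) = -138423999 / 937024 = -147.73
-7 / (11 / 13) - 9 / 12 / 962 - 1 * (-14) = 242391 / 42328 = 5.73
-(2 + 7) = -9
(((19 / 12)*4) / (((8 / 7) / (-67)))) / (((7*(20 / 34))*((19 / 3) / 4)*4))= -14.24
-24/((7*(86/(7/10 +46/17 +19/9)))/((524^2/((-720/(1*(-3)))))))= -251.63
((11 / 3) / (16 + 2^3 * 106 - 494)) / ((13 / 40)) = 44 / 1443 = 0.03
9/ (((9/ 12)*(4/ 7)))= 21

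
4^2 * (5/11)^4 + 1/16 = 174641/234256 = 0.75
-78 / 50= -39 / 25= -1.56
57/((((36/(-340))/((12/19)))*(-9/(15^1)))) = 1700/3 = 566.67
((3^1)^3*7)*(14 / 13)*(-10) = -26460 / 13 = -2035.38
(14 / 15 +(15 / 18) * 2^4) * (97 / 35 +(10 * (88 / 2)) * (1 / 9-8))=-233800778 / 4725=-49481.65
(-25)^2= 625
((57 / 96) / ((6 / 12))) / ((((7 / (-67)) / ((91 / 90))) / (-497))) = 8224853 / 1440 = 5711.70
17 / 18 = 0.94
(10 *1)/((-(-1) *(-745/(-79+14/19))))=2974/2831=1.05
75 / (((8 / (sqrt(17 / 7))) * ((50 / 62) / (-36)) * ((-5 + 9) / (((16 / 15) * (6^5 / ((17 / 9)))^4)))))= -49950402854544726.89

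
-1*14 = -14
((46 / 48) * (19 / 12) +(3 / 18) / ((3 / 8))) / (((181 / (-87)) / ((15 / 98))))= -81925 / 567616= -0.14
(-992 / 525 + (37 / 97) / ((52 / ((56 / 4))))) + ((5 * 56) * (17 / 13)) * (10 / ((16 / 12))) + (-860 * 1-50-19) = 1815.37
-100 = -100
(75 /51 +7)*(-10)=-1440 /17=-84.71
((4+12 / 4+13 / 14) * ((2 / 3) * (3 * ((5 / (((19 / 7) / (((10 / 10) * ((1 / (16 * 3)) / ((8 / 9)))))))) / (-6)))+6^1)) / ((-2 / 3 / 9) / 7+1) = 43627329 / 909568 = 47.96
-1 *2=-2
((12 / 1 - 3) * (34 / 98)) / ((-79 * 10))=-153 / 38710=-0.00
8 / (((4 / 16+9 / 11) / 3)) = 1056 / 47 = 22.47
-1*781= -781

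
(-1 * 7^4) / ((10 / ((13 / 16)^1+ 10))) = -415373 / 160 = -2596.08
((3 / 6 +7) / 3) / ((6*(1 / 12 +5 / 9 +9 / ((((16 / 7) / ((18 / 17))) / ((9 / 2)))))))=1020 / 47491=0.02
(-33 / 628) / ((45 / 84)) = -77 / 785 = -0.10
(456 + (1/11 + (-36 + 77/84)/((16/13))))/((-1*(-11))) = 903061/23232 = 38.87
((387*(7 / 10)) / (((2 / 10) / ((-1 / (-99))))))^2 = 90601 / 484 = 187.19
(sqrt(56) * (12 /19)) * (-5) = -120 * sqrt(14) /19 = -23.63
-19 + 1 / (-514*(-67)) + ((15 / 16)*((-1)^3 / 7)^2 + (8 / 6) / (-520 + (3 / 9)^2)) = -1199088120765 / 63165077584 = -18.98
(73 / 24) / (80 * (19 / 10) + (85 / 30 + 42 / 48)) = 73 / 3737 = 0.02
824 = 824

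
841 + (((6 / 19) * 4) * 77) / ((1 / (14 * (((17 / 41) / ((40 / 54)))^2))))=1012188652 / 798475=1267.65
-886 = -886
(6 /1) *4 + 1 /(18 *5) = 2161 /90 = 24.01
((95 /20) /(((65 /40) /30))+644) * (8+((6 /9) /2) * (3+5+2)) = 323408 /39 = 8292.51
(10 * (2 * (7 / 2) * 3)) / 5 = 42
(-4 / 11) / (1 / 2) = -8 / 11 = -0.73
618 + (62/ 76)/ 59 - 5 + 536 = 1149.01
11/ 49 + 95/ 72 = 5447/ 3528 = 1.54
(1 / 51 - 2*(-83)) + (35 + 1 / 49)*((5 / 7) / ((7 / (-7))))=2466601 / 17493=141.01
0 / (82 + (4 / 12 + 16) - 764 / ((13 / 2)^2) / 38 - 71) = 0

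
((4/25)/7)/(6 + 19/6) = 24/9625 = 0.00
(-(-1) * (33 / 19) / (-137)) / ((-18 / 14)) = 77 / 7809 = 0.01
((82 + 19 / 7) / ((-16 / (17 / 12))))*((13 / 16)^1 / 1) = -131053 / 21504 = -6.09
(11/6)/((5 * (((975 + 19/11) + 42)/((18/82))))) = 363/4594460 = 0.00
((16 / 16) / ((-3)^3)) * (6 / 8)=-1 / 36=-0.03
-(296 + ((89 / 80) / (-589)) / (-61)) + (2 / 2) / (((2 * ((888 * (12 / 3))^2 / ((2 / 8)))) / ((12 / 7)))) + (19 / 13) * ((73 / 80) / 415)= -16890648324781723129 / 57063614661580800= -296.00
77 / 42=11 / 6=1.83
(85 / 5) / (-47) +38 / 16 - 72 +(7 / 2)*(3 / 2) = -64.74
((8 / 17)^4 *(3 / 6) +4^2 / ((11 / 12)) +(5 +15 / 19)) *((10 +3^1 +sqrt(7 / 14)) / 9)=203086525 *sqrt(2) / 157103001 +5280249650 / 157103001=35.44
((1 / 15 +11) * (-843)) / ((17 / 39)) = -1819194 / 85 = -21402.28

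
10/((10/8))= 8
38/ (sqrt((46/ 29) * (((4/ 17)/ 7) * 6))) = 19 * sqrt(238119)/ 138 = 67.18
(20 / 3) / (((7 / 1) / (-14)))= -40 / 3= -13.33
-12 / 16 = -3 / 4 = -0.75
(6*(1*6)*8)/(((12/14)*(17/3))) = 1008/17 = 59.29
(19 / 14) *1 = 19 / 14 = 1.36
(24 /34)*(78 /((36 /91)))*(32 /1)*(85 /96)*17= 201110 /3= 67036.67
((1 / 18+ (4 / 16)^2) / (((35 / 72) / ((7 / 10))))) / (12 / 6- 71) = -17 / 6900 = -0.00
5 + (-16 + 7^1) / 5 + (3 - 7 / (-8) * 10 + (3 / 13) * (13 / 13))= 15.18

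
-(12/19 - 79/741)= -389/741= -0.52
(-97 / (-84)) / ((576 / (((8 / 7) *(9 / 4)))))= 97 / 18816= 0.01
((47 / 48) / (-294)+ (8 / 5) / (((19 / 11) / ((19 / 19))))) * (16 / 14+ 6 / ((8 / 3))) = 1237391 / 395136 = 3.13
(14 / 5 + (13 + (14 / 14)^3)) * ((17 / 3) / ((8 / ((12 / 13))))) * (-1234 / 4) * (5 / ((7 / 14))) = -440538 / 13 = -33887.54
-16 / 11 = -1.45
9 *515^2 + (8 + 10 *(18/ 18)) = 2387043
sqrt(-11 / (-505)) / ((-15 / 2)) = -2 * sqrt(5555) / 7575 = -0.02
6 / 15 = 2 / 5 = 0.40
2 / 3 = 0.67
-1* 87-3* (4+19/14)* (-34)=3216/7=459.43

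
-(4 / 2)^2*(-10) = 40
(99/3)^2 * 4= 4356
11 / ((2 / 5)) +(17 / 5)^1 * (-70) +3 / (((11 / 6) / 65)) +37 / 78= -44471 / 429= -103.66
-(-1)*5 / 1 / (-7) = -5 / 7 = -0.71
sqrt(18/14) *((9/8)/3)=9 *sqrt(7)/56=0.43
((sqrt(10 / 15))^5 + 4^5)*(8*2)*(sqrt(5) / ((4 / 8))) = 128*sqrt(5)*(sqrt(6) + 6912) / 27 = 73297.44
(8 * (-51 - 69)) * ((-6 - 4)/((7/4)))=38400/7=5485.71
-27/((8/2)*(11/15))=-405/44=-9.20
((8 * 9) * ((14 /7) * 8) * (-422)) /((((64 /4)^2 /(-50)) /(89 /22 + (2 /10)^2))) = 4267053 /11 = 387913.91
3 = 3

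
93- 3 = 90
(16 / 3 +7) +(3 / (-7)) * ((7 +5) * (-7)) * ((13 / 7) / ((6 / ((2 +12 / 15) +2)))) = 6911 / 105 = 65.82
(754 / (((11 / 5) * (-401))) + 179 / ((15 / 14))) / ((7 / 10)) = 21994832 / 92631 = 237.45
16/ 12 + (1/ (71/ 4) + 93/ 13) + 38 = 128879/ 2769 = 46.54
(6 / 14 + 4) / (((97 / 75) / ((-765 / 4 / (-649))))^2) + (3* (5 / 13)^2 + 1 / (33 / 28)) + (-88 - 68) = -34763618355895915 / 225039546587856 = -154.48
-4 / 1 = -4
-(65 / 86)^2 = -4225 / 7396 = -0.57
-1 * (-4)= 4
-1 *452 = -452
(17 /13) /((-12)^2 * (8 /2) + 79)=0.00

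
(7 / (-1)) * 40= -280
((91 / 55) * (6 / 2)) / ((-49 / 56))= -312 / 55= -5.67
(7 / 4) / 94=7 / 376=0.02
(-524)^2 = 274576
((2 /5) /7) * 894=1788 /35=51.09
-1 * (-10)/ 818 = 5/ 409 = 0.01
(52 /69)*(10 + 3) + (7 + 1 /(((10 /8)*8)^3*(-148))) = 171531931 /10212000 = 16.80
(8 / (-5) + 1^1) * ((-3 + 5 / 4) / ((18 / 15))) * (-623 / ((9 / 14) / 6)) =-30527 / 6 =-5087.83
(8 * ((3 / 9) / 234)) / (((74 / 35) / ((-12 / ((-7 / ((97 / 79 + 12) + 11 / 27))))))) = 1163360 / 9233757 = 0.13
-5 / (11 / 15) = -75 / 11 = -6.82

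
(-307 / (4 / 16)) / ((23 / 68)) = -3630.61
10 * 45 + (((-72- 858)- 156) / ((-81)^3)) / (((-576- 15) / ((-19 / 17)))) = 800908165928 / 1779795909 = 450.00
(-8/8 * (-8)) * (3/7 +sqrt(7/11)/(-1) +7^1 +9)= 920/7 - 8 * sqrt(77)/11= 125.05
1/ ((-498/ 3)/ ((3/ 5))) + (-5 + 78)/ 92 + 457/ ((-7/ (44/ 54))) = -378162047/ 7216020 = -52.41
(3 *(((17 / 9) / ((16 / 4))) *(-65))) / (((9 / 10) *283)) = -5525 / 15282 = -0.36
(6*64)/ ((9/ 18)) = 768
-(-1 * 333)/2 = 333/2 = 166.50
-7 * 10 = -70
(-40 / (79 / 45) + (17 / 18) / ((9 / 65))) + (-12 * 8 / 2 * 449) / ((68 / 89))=-6140523721 / 217566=-28223.73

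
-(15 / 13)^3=-3375 / 2197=-1.54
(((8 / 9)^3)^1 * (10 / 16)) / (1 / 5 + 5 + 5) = 0.04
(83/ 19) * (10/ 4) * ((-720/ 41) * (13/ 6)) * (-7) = 2265900/ 779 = 2908.73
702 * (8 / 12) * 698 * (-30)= -9799920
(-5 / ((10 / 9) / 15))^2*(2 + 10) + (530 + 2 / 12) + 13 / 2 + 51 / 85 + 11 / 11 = 828199 / 15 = 55213.27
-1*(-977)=977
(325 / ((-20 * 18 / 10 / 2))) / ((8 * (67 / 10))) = -1625 / 4824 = -0.34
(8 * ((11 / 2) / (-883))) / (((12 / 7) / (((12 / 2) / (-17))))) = 154 / 15011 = 0.01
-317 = -317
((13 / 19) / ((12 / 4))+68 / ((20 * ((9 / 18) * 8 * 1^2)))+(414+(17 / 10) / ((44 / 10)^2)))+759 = 323928883 / 275880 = 1174.17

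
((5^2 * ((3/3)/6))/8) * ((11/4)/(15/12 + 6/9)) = 275/368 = 0.75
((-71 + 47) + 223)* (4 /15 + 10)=30646 /15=2043.07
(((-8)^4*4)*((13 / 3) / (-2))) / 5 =-106496 / 15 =-7099.73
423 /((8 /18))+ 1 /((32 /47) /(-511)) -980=-24921 /32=-778.78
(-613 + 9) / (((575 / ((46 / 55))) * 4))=-302 / 1375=-0.22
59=59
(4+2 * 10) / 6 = 4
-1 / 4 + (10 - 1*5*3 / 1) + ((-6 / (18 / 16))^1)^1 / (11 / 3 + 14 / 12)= -737 / 116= -6.35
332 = 332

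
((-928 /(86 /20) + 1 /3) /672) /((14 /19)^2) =-1433531 /2427264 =-0.59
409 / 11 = 37.18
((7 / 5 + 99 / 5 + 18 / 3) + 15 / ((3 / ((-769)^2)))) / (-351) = -14784161 / 1755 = -8424.02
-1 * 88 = -88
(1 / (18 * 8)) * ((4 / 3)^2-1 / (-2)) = 41 / 2592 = 0.02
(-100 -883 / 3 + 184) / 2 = -631 / 6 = -105.17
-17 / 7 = -2.43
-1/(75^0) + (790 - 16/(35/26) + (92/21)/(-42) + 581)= 2994412/2205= 1358.01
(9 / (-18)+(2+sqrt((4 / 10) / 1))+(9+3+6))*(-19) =-382.52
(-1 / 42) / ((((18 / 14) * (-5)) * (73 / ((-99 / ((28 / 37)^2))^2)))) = 680320443 / 448698880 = 1.52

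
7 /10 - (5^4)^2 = -3906243 /10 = -390624.30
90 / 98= 45 / 49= 0.92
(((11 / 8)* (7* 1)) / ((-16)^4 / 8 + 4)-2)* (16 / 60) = -131059 / 245880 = -0.53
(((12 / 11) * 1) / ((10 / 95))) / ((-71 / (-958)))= 139.84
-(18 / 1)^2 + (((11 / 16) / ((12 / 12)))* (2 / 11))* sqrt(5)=-324 + sqrt(5) / 8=-323.72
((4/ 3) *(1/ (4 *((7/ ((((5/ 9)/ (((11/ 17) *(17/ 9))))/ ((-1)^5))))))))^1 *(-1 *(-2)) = -10/ 231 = -0.04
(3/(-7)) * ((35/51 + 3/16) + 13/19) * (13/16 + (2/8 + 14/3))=-6642625/1736448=-3.83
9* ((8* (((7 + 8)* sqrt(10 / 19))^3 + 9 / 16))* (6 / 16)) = 34809.41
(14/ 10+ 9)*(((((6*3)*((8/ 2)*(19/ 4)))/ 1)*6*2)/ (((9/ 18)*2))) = 213408/ 5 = 42681.60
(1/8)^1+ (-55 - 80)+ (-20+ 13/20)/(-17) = -90941/680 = -133.74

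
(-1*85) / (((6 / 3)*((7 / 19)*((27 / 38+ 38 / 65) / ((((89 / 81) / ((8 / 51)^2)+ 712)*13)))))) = -11300637586225 / 12898368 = -876129.26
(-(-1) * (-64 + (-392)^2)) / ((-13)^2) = 908.88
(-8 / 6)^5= -1024 / 243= -4.21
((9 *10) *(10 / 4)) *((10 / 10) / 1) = 225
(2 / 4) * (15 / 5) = 3 / 2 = 1.50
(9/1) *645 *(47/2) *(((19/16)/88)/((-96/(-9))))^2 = 886440915/4060086272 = 0.22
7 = 7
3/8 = 0.38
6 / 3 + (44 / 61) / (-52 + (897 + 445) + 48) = 81640 / 40809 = 2.00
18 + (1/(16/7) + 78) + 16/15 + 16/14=165727/1680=98.65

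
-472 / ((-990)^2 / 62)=-7316 / 245025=-0.03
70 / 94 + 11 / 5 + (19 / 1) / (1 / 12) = 54272 / 235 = 230.94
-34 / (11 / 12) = -408 / 11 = -37.09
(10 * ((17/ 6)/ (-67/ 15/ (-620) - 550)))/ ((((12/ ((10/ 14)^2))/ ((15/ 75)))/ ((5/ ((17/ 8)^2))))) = -6200000/ 12782217567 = -0.00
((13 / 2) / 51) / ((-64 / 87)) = -377 / 2176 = -0.17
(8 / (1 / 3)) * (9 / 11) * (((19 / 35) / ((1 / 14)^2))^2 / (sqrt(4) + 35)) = 61133184 / 10175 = 6008.18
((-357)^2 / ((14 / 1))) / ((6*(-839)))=-6069 / 3356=-1.81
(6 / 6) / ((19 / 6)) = 6 / 19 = 0.32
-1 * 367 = -367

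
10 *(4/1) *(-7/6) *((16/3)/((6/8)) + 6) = -16520/27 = -611.85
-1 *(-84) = 84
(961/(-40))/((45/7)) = -6727/1800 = -3.74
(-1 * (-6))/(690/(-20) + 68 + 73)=4/71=0.06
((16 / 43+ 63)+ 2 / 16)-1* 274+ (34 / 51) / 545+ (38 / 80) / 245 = -7251600439 / 34449450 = -210.50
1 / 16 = 0.06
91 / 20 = 4.55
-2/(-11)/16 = 1/88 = 0.01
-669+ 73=-596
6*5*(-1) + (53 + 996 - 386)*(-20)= -13290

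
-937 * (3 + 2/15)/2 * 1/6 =-44039/180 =-244.66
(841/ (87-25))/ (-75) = -841/ 4650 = -0.18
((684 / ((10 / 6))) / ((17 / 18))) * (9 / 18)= 18468 / 85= 217.27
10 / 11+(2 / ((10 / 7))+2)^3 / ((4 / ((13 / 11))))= 68869 / 5500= 12.52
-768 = -768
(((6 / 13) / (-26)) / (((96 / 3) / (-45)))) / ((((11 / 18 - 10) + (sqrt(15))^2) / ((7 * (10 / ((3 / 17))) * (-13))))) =-240975 / 10504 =-22.94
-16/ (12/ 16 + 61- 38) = -64/ 95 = -0.67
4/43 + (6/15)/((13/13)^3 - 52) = 934/10965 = 0.09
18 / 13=1.38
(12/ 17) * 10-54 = -798/ 17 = -46.94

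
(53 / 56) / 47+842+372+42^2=2978.02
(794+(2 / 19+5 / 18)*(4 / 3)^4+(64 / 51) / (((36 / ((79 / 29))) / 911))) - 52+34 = 5897937544 / 6828543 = 863.72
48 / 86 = 24 / 43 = 0.56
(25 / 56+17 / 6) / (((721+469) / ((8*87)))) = 15979 / 8330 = 1.92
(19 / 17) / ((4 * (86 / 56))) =133 / 731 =0.18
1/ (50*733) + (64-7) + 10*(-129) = -45189449/ 36650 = -1233.00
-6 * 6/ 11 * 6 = -216/ 11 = -19.64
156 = 156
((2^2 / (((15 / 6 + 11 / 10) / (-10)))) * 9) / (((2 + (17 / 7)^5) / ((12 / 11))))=-20168400 / 15988181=-1.26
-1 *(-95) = 95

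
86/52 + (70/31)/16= 5787/3224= 1.79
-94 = -94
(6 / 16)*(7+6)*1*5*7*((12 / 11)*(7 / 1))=28665 / 22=1302.95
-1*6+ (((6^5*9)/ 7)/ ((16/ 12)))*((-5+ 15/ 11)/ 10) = -210414/ 77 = -2732.65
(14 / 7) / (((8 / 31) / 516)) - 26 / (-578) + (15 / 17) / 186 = 3999.05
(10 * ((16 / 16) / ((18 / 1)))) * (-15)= -25 / 3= -8.33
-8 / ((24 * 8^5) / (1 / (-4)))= 0.00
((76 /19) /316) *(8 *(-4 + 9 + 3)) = 0.81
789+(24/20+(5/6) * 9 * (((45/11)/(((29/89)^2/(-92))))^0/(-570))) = 300271/380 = 790.19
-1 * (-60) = 60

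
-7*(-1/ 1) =7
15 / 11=1.36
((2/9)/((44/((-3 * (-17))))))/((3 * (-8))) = -17/1584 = -0.01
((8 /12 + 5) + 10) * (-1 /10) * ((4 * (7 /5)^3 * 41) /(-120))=660961 /112500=5.88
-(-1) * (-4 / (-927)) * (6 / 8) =1 / 309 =0.00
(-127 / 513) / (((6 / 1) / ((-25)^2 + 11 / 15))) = -31369 / 1215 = -25.82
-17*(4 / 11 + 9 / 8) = -2227 / 88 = -25.31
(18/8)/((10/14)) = 63/20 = 3.15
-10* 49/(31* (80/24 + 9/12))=-120/31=-3.87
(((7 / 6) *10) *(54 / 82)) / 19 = 315 / 779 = 0.40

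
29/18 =1.61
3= 3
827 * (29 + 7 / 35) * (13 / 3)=1569646 / 15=104643.07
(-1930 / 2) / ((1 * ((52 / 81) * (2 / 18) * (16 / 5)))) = -4227.67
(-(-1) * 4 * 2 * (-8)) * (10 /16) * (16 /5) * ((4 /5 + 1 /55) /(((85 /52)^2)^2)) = -8422981632 /574206875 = -14.67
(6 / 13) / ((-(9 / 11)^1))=-22 / 39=-0.56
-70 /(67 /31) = -2170 /67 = -32.39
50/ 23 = 2.17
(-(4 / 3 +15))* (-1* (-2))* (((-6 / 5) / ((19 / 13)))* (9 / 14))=1638 / 95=17.24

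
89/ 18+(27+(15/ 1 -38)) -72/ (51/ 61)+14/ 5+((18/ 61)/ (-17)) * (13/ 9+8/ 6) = -6945751/ 93330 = -74.42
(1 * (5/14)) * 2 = 5/7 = 0.71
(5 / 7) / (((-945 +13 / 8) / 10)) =-400 / 52829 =-0.01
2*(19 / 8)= 19 / 4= 4.75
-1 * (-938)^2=-879844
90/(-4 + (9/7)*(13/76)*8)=-5985/149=-40.17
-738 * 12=-8856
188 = 188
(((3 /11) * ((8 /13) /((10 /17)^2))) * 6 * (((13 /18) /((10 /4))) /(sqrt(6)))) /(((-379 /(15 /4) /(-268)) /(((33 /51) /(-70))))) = -1139 * sqrt(6) /331625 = -0.01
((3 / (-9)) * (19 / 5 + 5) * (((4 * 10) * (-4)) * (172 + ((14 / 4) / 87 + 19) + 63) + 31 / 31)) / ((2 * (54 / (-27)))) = -38897683 / 1305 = -29806.65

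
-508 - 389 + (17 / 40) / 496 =-17796463 / 19840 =-897.00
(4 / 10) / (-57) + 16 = 15.99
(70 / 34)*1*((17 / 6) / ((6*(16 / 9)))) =35 / 64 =0.55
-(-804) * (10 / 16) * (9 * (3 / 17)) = 27135 / 34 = 798.09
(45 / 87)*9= 135 / 29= 4.66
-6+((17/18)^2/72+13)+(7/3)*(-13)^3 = -119423519/23328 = -5119.32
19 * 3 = 57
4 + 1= 5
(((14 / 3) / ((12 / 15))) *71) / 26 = 2485 / 156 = 15.93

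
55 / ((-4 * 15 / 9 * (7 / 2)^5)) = -264 / 16807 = -0.02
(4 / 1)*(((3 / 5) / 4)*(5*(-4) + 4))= -48 / 5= -9.60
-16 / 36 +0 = -4 / 9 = -0.44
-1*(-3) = 3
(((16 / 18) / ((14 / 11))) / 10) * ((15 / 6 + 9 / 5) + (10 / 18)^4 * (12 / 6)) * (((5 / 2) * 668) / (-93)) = -154634986 / 27457785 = -5.63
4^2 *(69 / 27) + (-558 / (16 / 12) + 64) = -5645 / 18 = -313.61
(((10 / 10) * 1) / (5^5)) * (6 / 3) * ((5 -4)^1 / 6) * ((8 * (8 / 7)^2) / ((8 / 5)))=64 / 91875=0.00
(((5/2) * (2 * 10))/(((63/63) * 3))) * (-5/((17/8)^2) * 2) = -32000/867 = -36.91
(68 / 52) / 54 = 17 / 702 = 0.02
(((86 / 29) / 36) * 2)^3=79507 / 17779581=0.00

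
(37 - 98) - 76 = -137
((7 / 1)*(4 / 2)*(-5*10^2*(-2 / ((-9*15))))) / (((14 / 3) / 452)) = -90400 / 9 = -10044.44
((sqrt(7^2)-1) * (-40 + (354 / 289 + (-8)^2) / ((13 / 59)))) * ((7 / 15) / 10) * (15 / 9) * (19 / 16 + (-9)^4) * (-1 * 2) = -5438006035 / 3468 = -1568052.49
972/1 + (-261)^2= 69093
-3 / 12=-1 / 4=-0.25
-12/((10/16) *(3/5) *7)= -32/7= -4.57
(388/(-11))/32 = -97/88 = -1.10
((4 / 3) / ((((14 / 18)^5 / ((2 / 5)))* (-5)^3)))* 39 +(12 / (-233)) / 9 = -4334643604 / 7342558125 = -0.59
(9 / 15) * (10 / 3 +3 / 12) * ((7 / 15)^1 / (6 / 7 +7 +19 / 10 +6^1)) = 2107 / 33090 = 0.06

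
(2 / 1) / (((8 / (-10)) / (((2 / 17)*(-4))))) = 20 / 17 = 1.18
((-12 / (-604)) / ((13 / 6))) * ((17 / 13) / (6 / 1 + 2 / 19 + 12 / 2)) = 2907 / 2934685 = 0.00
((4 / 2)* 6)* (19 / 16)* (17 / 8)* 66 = 31977 / 16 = 1998.56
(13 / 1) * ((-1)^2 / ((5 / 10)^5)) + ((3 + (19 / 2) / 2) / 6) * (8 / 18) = 22495 / 54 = 416.57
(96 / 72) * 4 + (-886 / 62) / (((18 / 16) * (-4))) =2374 / 279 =8.51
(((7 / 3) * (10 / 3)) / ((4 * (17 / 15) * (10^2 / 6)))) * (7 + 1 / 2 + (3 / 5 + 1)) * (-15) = -14.05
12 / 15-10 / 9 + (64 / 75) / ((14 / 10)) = 94 / 315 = 0.30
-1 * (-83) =83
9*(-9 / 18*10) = -45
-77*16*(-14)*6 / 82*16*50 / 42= 985600 / 41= 24039.02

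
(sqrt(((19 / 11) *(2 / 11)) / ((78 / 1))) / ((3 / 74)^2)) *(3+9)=21904 *sqrt(741) / 1287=463.29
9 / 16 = 0.56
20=20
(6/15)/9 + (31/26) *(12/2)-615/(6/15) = -1790453/1170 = -1530.30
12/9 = 4/3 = 1.33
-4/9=-0.44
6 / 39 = 2 / 13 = 0.15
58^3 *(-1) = -195112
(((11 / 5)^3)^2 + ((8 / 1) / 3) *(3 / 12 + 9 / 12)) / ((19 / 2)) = 10879366 / 890625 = 12.22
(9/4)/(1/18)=81/2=40.50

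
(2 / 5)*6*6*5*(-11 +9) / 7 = -20.57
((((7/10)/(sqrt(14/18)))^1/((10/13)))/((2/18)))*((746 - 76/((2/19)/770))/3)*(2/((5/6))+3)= -9280543.39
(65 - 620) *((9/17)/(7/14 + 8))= -34.57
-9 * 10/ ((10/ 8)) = -72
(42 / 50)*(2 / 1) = 42 / 25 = 1.68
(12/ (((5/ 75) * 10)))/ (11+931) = 3/ 157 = 0.02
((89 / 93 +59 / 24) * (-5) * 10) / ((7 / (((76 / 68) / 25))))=-2299 / 2108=-1.09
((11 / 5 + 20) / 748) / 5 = 111 / 18700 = 0.01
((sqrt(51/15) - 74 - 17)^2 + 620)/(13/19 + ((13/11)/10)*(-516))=-9305098/63011 + 2926*sqrt(85)/4847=-142.11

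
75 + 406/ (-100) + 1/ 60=70.96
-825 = -825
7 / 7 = 1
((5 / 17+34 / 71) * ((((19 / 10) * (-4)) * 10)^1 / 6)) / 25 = -11818 / 30175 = -0.39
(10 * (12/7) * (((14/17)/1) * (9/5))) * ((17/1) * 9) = 3888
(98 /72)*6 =49 /6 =8.17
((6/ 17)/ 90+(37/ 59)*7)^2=19.31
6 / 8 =3 / 4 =0.75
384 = 384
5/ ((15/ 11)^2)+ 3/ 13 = 1708/ 585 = 2.92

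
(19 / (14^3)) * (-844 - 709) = -29507 / 2744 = -10.75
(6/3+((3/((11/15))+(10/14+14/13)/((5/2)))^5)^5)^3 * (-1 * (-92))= 127940243852127708017674400000000000000000000000000000.00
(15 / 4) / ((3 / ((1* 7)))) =35 / 4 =8.75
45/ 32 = 1.41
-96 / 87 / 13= -32 / 377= -0.08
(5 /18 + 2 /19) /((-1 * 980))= -131 /335160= -0.00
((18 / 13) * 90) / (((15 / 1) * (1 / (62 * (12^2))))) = 964224 / 13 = 74171.08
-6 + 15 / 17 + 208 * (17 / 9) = 59329 / 153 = 387.77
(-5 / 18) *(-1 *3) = 5 / 6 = 0.83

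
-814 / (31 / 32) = -26048 / 31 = -840.26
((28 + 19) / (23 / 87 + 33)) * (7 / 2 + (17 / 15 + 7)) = 475687 / 28940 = 16.44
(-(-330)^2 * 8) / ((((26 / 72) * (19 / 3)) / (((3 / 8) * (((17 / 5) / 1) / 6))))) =-19994040 / 247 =-80947.53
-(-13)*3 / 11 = 39 / 11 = 3.55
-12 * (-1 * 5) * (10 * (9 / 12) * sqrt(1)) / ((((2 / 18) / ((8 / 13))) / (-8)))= -259200 / 13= -19938.46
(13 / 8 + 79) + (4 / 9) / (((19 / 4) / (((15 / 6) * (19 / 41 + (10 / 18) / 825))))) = 1344870599 / 16658136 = 80.73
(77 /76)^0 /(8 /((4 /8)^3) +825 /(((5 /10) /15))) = 0.00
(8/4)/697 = 2/697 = 0.00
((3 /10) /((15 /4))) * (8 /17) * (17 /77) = 16 /1925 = 0.01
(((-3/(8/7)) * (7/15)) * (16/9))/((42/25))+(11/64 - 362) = -627479/1728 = -363.12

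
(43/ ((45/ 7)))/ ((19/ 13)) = 4.58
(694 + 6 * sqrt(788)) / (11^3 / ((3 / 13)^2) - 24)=108 * sqrt(197) / 224723 + 6246 / 224723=0.03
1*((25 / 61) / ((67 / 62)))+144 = 590078 / 4087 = 144.38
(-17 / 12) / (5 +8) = -17 / 156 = -0.11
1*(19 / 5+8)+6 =17.80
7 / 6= 1.17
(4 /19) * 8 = 32 /19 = 1.68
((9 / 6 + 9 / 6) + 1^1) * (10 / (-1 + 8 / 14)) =-280 / 3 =-93.33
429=429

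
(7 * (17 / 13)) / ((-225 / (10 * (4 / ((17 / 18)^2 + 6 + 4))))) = -34272 / 229385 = -0.15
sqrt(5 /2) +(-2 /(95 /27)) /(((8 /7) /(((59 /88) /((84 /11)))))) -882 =-10725651 /12160 +sqrt(10) /2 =-880.46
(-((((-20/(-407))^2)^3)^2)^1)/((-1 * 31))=4096000000000000/640463824709344578007208171901631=0.00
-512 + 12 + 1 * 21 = -479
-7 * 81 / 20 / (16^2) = -0.11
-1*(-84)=84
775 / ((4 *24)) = 775 / 96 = 8.07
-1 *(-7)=7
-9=-9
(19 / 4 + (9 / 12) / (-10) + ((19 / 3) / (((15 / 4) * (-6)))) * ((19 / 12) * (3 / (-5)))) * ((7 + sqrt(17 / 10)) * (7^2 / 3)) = 1307761 * sqrt(170) / 162000 + 9154327 / 16200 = 670.34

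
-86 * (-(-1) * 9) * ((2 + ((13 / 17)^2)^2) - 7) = 301120056 / 83521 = 3605.32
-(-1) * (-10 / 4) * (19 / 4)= -95 / 8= -11.88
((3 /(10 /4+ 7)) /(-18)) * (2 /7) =-2 /399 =-0.01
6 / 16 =3 / 8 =0.38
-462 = -462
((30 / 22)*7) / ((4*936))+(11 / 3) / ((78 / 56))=108521 / 41184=2.64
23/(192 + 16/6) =69/584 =0.12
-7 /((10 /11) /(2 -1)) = -77 /10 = -7.70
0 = 0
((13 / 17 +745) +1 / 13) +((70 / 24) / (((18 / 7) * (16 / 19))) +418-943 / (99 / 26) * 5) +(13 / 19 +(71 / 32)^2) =-86183418905 / 1277033472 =-67.49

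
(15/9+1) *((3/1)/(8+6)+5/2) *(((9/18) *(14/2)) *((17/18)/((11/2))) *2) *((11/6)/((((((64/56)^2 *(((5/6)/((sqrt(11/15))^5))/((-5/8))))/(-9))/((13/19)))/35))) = 9172163 *sqrt(165)/129600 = 909.09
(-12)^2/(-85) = -1.69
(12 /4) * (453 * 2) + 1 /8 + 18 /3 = 21793 /8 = 2724.12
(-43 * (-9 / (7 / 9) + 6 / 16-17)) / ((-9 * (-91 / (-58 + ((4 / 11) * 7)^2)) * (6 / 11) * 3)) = -70544983 / 1513512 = -46.61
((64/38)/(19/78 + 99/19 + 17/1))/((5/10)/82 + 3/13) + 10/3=184013266/50414655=3.65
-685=-685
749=749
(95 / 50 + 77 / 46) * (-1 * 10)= -822 / 23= -35.74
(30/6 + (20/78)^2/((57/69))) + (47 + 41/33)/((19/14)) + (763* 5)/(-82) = -153736133/26066898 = -5.90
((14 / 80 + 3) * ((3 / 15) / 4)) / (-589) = -127 / 471200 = -0.00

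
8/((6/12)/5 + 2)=3.81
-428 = -428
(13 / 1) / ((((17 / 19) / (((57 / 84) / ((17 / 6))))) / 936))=6588972 / 2023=3257.03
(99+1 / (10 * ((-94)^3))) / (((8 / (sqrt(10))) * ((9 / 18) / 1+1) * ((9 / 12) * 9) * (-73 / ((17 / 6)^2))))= -237638387951 * sqrt(10) / 1768047549120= -0.43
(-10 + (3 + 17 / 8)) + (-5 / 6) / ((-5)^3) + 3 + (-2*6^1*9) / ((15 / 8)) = -35681 / 600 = -59.47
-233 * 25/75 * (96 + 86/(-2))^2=-654497/3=-218165.67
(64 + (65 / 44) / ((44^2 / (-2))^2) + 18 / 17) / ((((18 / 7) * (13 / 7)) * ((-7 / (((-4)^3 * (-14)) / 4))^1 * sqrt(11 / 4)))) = -2234367515009 * sqrt(11) / 28189078632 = -262.89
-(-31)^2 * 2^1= -1922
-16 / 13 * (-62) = 992 / 13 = 76.31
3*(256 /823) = 768 /823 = 0.93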